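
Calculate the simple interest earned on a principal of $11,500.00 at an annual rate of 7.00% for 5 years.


Simple interest formula: I = P × r × t
I = $11,500.00 × 0.07 × 5
I = $4,025.00

I = P × r × t = $4,025.00


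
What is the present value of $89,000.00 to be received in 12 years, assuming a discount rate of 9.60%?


Present value formula: PV = FV / (1 + r)^t
PV = $89,000.00 / (1 + 0.096)^12
PV = $89,000.00 / 3.004185
PV = $29,625.34

PV = FV / (1 + r)^t = $29,625.34


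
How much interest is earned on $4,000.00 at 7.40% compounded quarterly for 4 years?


Compound interest earned = final amount − principal.
A = P(1 + r/n)^(nt) = $4,000.00 × (1 + 0.074/4)^(4 × 4) = $5,363.35
Interest = A − P = $5,363.35 − $4,000.00 = $1,363.35

Interest = A - P = $1,363.35


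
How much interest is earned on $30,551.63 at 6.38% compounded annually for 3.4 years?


Compound interest earned = final amount − principal.
A = P(1 + r/n)^(nt) = $30,551.63 × (1 + 0.0638/1)^(1 × 3.4) = $37,701.47
Interest = A − P = $37,701.47 − $30,551.63 = $7,149.84

Interest = A - P = $7,149.84


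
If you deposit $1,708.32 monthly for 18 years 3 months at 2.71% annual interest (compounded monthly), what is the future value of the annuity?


Future value of an ordinary annuity: FV = PMT × ((1 + r)^n − 1) / r
Monthly rate r = 0.0271/12 ≈ 0.00225833, n = 219
FV = $1,708.32 × ((1 + 0.0271/12)^219 − 1) / (0.0271/12)
FV = $1,708.32 × 282.902014
FV = $483,287.17

FV = PMT × ((1+r)^n - 1)/r = $483,287.17


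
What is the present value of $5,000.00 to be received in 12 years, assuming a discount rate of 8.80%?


Present value formula: PV = FV / (1 + r)^t
PV = $5,000.00 / (1 + 0.088)^12
PV = $5,000.00 / 2.751356
PV = $1,817.29

PV = FV / (1 + r)^t = $1,817.29


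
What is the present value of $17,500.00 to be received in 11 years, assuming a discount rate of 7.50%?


Present value formula: PV = FV / (1 + r)^t
PV = $17,500.00 / (1 + 0.075)^11
PV = $17,500.00 / 2.215609
PV = $7,898.51

PV = FV / (1 + r)^t = $7,898.51


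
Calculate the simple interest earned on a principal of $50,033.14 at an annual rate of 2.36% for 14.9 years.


Simple interest formula: I = P × r × t
I = $50,033.14 × 0.0236 × 14.9
I = $17,593.65

I = P × r × t = $17,593.65


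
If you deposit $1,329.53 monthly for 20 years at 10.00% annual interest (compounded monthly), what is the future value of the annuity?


Future value of an ordinary annuity: FV = PMT × ((1 + r)^n − 1) / r
Monthly rate r = 0.1/12 ≈ 0.00833333, n = 240
FV = $1,329.53 × ((1 + 0.1/12)^240 − 1) / (0.1/12)
FV = $1,329.53 × 759.368836
FV = $1,009,603.65

FV = PMT × ((1+r)^n - 1)/r = $1,009,603.65


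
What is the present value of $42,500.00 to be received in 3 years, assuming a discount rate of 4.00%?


Present value formula: PV = FV / (1 + r)^t
PV = $42,500.00 / (1 + 0.04)^3
PV = $42,500.00 / 1.124864
PV = $37,782.35

PV = FV / (1 + r)^t = $37,782.35


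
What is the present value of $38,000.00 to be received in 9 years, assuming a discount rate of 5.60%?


Present value formula: PV = FV / (1 + r)^t
PV = $38,000.00 / (1 + 0.056)^9
PV = $38,000.00 / 1.632959
PV = $23,270.64

PV = FV / (1 + r)^t = $23,270.64


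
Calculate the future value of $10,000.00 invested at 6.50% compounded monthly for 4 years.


Compound interest formula: A = P(1 + r/n)^(nt)
A = $10,000.00 × (1 + 0.065/12)^(12 × 4)
Growth factor: (1 + 0.065/12)^48 = 1.296020
A = $10,000.00 × 1.296020
A = $12,960.20

A = P(1 + r/n)^(nt) = $12,960.20


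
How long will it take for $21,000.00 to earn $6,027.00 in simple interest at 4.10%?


Rearrange the simple interest formula for t:
I = P × r × t  ⇒  t = I / (P × r)
t = $6,027.00 / ($21,000.00 × 0.041)
t = 7

t = I/(P×r) = 7 years


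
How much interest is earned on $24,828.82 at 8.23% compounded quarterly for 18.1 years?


Compound interest earned = final amount − principal.
A = P(1 + r/n)^(nt) = $24,828.82 × (1 + 0.0823/4)^(4 × 18.1) = $108,474.76
Interest = A − P = $108,474.76 − $24,828.82 = $83,645.94

Interest = A - P = $83,645.94


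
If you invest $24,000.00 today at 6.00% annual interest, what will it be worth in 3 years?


Future value formula: FV = PV × (1 + r)^t
FV = $24,000.00 × (1 + 0.06)^3
FV = $24,000.00 × 1.191016
FV = $28,584.38

FV = PV × (1 + r)^t = $28,584.38


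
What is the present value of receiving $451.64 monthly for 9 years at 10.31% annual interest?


Present value of an ordinary annuity: PV = PMT × (1 − (1 + r)^(−n)) / r
Monthly rate r = 0.1031/12 ≈ 0.00859167, n = 108
PV = $451.64 × (1 − (1 + 0.1031/12)^(−108)) / (0.1031/12)
PV = $451.64 × 70.189720
PV = $31,700.49

PV = PMT × (1-(1+r)^(-n))/r = $31,700.49


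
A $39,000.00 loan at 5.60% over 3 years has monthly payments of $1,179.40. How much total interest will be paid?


Total paid over the life of the loan = PMT × n.
Total paid = $1,179.40 × 36 = $42,458.40
Total interest = total paid − principal = $42,458.40 − $39,000.00 = $3,458.40

Total interest = (PMT × n) - PV = $3,458.40


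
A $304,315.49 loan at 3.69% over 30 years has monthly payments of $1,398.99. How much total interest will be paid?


Total paid over the life of the loan = PMT × n.
Total paid = $1,398.99 × 360 = $503,636.40
Total interest = total paid − principal = $503,636.40 − $304,315.49 = $199,320.91

Total interest = (PMT × n) - PV = $199,320.91


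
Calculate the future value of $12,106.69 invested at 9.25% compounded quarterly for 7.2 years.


Compound interest formula: A = P(1 + r/n)^(nt)
A = $12,106.69 × (1 + 0.0925/4)^(4 × 7.2)
Growth factor: (1 + 0.0925/4)^28.8 = 1.931730
A = $12,106.69 × 1.931730
A = $23,386.86

A = P(1 + r/n)^(nt) = $23,386.86


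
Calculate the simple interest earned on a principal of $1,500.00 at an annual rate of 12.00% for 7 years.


Simple interest formula: I = P × r × t
I = $1,500.00 × 0.12 × 7
I = $1,260.00

I = P × r × t = $1,260.00


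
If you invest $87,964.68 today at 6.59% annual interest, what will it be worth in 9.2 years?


Future value formula: FV = PV × (1 + r)^t
FV = $87,964.68 × (1 + 0.0659)^9.2
FV = $87,964.68 × 1.7988355
FV = $158,233.99

FV = PV × (1 + r)^t = $158,233.99


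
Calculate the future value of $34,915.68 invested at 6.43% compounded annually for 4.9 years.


Compound interest formula: A = P(1 + r/n)^(nt)
A = $34,915.68 × (1 + 0.0643/1)^(1 × 4.9)
Growth factor: (1 + 0.0643/1)^4.9 = 1.3571064
A = $34,915.68 × 1.3571064
A = $47,384.29

A = P(1 + r/n)^(nt) = $47,384.29


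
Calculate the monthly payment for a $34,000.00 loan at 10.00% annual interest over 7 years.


Loan payment formula: PMT = PV × r / (1 − (1 + r)^(−n))
Monthly rate r = 0.1/12 ≈ 0.00833333, n = 84 months
Denominator: 1 − (1 + 0.1/12)^(−84) = 0.501972
PMT = $34,000.00 × (0.1/12) / 0.501972
PMT = $564.44 per month

PMT = PV × r / (1-(1+r)^(-n)) = $564.44/month


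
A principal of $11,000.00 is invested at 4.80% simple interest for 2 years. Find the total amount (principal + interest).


Total amount formula: A = P(1 + rt) = P + P·r·t
Interest: I = P × r × t = $11,000.00 × 0.048 × 2 = $1,056.00
A = P + I = $11,000.00 + $1,056.00 = $12,056.00

A = P + I = P(1 + rt) = $12,056.00


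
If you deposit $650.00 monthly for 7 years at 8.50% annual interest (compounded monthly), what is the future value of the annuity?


Future value of an ordinary annuity: FV = PMT × ((1 + r)^n − 1) / r
Monthly rate r = 0.085/12 ≈ 0.00708333, n = 84
FV = $650.00 × ((1 + 0.085/12)^84 − 1) / (0.085/12)
FV = $650.00 × 114.244559
FV = $74,258.96

FV = PMT × ((1+r)^n - 1)/r = $74,258.96


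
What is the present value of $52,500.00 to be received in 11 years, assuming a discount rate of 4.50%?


Present value formula: PV = FV / (1 + r)^t
PV = $52,500.00 / (1 + 0.045)^11
PV = $52,500.00 / 1.622853
PV = $32,350.43

PV = FV / (1 + r)^t = $32,350.43


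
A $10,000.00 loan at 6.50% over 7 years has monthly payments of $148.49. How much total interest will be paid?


Total paid over the life of the loan = PMT × n.
Total paid = $148.49 × 84 = $12,473.16
Total interest = total paid − principal = $12,473.16 − $10,000.00 = $2,473.16

Total interest = (PMT × n) - PV = $2,473.16


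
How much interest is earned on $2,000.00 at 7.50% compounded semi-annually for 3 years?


Compound interest earned = final amount − principal.
A = P(1 + r/n)^(nt) = $2,000.00 × (1 + 0.075/2)^(2 × 3) = $2,494.36
Interest = A − P = $2,494.36 − $2,000.00 = $494.36

Interest = A - P = $494.36


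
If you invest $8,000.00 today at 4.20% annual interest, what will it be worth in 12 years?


Future value formula: FV = PV × (1 + r)^t
FV = $8,000.00 × (1 + 0.042)^12
FV = $8,000.00 × 1.638372
FV = $13,106.98

FV = PV × (1 + r)^t = $13,106.98


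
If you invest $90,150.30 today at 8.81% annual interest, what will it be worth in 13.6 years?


Future value formula: FV = PV × (1 + r)^t
FV = $90,150.30 × (1 + 0.0881)^13.6
FV = $90,150.30 × 3.1527956
FV = $284,225.47

FV = PV × (1 + r)^t = $284,225.47


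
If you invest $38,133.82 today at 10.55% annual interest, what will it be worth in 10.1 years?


Future value formula: FV = PV × (1 + r)^t
FV = $38,133.82 × (1 + 0.1055)^10.1
FV = $38,133.82 × 2.7538694
FV = $105,015.56

FV = PV × (1 + r)^t = $105,015.56


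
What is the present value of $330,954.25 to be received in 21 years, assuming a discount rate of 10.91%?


Present value formula: PV = FV / (1 + r)^t
PV = $330,954.25 / (1 + 0.1091)^21
PV = $330,954.25 / 8.798017
PV = $37,616.91

PV = FV / (1 + r)^t = $37,616.91


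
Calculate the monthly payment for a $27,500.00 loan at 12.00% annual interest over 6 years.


Loan payment formula: PMT = PV × r / (1 − (1 + r)^(−n))
Monthly rate r = 0.12/12 = 0.01, n = 72 months
Denominator: 1 − (1 + 0.12/12)^(−72) = 0.511504
PMT = $27,500.00 × (0.12/12) / 0.511504
PMT = $537.63 per month

PMT = PV × r / (1-(1+r)^(-n)) = $537.63/month


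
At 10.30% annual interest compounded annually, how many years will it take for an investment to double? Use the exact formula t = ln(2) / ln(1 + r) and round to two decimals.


Doubling condition: (1 + r)^t = 2
Take ln of both sides: t × ln(1 + r) = ln(2)
t = ln(2) / ln(1 + r)
t = 0.693147 / 0.098034
t = 7.07

t = ln(2) / ln(1 + r) = 7.07 years


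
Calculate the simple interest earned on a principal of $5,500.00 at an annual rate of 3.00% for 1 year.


Simple interest formula: I = P × r × t
I = $5,500.00 × 0.03 × 1
I = $165.00

I = P × r × t = $165.00


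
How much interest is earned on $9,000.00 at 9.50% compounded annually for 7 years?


Compound interest earned = final amount − principal.
A = P(1 + r/n)^(nt) = $9,000.00 × (1 + 0.095/1)^(1 × 7) = $16,987.96
Interest = A − P = $16,987.96 − $9,000.00 = $7,987.96

Interest = A - P = $7,987.96


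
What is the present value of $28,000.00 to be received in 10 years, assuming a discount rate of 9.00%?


Present value formula: PV = FV / (1 + r)^t
PV = $28,000.00 / (1 + 0.09)^10
PV = $28,000.00 / 2.367364
PV = $11,827.50

PV = FV / (1 + r)^t = $11,827.50


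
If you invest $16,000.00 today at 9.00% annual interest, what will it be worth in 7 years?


Future value formula: FV = PV × (1 + r)^t
FV = $16,000.00 × (1 + 0.09)^7
FV = $16,000.00 × 1.8280391
FV = $29,248.63

FV = PV × (1 + r)^t = $29,248.63


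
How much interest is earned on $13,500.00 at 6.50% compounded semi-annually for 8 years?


Compound interest earned = final amount − principal.
A = P(1 + r/n)^(nt) = $13,500.00 × (1 + 0.065/2)^(2 × 8) = $22,520.33
Interest = A − P = $22,520.33 − $13,500.00 = $9,020.33

Interest = A - P = $9,020.33


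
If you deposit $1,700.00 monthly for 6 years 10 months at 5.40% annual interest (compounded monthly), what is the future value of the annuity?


Future value of an ordinary annuity: FV = PMT × ((1 + r)^n − 1) / r
Monthly rate r = 0.054/12 = 0.0045, n = 82
FV = $1,700.00 × ((1 + 0.054/12)^82 − 1) / (0.054/12)
FV = $1,700.00 × 98.909091
FV = $168,145.45

FV = PMT × ((1+r)^n - 1)/r = $168,145.45


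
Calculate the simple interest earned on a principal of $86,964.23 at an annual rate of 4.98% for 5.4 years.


Simple interest formula: I = P × r × t
I = $86,964.23 × 0.0498 × 5.4
I = $23,386.42

I = P × r × t = $23,386.42


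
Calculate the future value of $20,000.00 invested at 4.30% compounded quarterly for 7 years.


Compound interest formula: A = P(1 + r/n)^(nt)
A = $20,000.00 × (1 + 0.043/4)^(4 × 7)
Growth factor: (1 + 0.043/4)^28 = 1.3490405
A = $20,000.00 × 1.3490405
A = $26,980.81

A = P(1 + r/n)^(nt) = $26,980.81


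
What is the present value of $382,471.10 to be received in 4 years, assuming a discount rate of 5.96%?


Present value formula: PV = FV / (1 + r)^t
PV = $382,471.10 / (1 + 0.0596)^4
PV = $382,471.10 / 1.26057241
PV = $303,410.65

PV = FV / (1 + r)^t = $303,410.65


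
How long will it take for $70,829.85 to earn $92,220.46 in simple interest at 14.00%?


Rearrange the simple interest formula for t:
I = P × r × t  ⇒  t = I / (P × r)
t = $92,220.46 / ($70,829.85 × 0.14)
t = 9.3

t = I/(P×r) = 9.3 years


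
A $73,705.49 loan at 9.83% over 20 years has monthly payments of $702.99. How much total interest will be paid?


Total paid over the life of the loan = PMT × n.
Total paid = $702.99 × 240 = $168,717.60
Total interest = total paid − principal = $168,717.60 − $73,705.49 = $95,012.11

Total interest = (PMT × n) - PV = $95,012.11


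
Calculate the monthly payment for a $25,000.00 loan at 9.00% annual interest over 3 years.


Loan payment formula: PMT = PV × r / (1 − (1 + r)^(−n))
Monthly rate r = 0.09/12 = 0.0075, n = 36 months
Denominator: 1 − (1 + 0.09/12)^(−36) = 0.235851
PMT = $25,000.00 × (0.09/12) / 0.235851
PMT = $794.99 per month

PMT = PV × r / (1-(1+r)^(-n)) = $794.99/month


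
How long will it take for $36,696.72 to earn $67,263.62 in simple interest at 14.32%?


Rearrange the simple interest formula for t:
I = P × r × t  ⇒  t = I / (P × r)
t = $67,263.62 / ($36,696.72 × 0.1432)
t = 12.8

t = I/(P×r) = 12.8 years


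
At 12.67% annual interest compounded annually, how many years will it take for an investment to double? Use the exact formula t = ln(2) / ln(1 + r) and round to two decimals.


Doubling condition: (1 + r)^t = 2
Take ln of both sides: t × ln(1 + r) = ln(2)
t = ln(2) / ln(1 + r)
t = 0.693147 / 0.119293
t = 5.81

t = ln(2) / ln(1 + r) = 5.81 years


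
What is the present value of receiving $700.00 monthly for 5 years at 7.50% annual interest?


Present value of an ordinary annuity: PV = PMT × (1 − (1 + r)^(−n)) / r
Monthly rate r = 0.075/12 = 0.00625, n = 60
PV = $700.00 × (1 − (1 + 0.075/12)^(−60)) / (0.075/12)
PV = $700.00 × 49.905308
PV = $34,933.72

PV = PMT × (1-(1+r)^(-n))/r = $34,933.72


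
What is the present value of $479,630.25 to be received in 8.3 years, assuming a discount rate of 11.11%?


Present value formula: PV = FV / (1 + r)^t
PV = $479,630.25 / (1 + 0.1111)^8.3
PV = $479,630.25 / 2.3974586
PV = $200,057.78

PV = FV / (1 + r)^t = $200,057.78


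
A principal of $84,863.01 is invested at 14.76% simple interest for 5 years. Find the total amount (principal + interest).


Total amount formula: A = P(1 + rt) = P + P·r·t
Interest: I = P × r × t = $84,863.01 × 0.1476 × 5 = $62,628.90
A = P + I = $84,863.01 + $62,628.90 = $147,491.91

A = P + I = P(1 + rt) = $147,491.91


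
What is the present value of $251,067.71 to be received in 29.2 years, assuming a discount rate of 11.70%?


Present value formula: PV = FV / (1 + r)^t
PV = $251,067.71 / (1 + 0.117)^29.2
PV = $251,067.71 / 25.301872
PV = $9,922.89

PV = FV / (1 + r)^t = $9,922.89


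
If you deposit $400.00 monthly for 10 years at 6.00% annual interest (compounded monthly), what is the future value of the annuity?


Future value of an ordinary annuity: FV = PMT × ((1 + r)^n − 1) / r
Monthly rate r = 0.06/12 = 0.005, n = 120
FV = $400.00 × ((1 + 0.06/12)^120 − 1) / (0.06/12)
FV = $400.00 × 163.879347
FV = $65,551.74

FV = PMT × ((1+r)^n - 1)/r = $65,551.74


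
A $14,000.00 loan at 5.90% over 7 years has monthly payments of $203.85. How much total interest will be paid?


Total paid over the life of the loan = PMT × n.
Total paid = $203.85 × 84 = $17,123.40
Total interest = total paid − principal = $17,123.40 − $14,000.00 = $3,123.40

Total interest = (PMT × n) - PV = $3,123.40


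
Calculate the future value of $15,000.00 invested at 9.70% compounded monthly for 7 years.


Compound interest formula: A = P(1 + r/n)^(nt)
A = $15,000.00 × (1 + 0.097/12)^(12 × 7)
Growth factor: (1 + 0.097/12)^84 = 1.966530
A = $15,000.00 × 1.966530
A = $29,497.95

A = P(1 + r/n)^(nt) = $29,497.95


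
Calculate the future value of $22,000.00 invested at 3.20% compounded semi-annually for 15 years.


Compound interest formula: A = P(1 + r/n)^(nt)
A = $22,000.00 × (1 + 0.032/2)^(2 × 15)
Growth factor: (1 + 0.032/2)^30 = 1.609946
A = $22,000.00 × 1.609946
A = $35,418.81

A = P(1 + r/n)^(nt) = $35,418.81


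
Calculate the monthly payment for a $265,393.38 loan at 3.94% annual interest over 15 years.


Loan payment formula: PMT = PV × r / (1 − (1 + r)^(−n))
Monthly rate r = 0.0394/12 ≈ 0.00328333, n = 180 months
Denominator: 1 − (1 + 0.0394/12)^(−180) = 0.445690
PMT = $265,393.38 × (0.0394/12) / 0.445690
PMT = $1,955.11 per month

PMT = PV × r / (1-(1+r)^(-n)) = $1,955.11/month


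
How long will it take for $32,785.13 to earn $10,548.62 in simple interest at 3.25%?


Rearrange the simple interest formula for t:
I = P × r × t  ⇒  t = I / (P × r)
t = $10,548.62 / ($32,785.13 × 0.0325)
t = 9.9

t = I/(P×r) = 9.9 years


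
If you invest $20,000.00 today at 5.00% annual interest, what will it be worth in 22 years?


Future value formula: FV = PV × (1 + r)^t
FV = $20,000.00 × (1 + 0.05)^22
FV = $20,000.00 × 2.9252607
FV = $58,505.21

FV = PV × (1 + r)^t = $58,505.21


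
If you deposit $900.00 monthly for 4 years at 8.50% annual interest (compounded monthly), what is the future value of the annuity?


Future value of an ordinary annuity: FV = PMT × ((1 + r)^n − 1) / r
Monthly rate r = 0.085/12 ≈ 0.00708333, n = 48
FV = $900.00 × ((1 + 0.085/12)^48 − 1) / (0.085/12)
FV = $900.00 × 56.931495
FV = $51,238.35

FV = PMT × ((1+r)^n - 1)/r = $51,238.35


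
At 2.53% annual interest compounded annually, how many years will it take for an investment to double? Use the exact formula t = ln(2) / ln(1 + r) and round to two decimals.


Doubling condition: (1 + r)^t = 2
Take ln of both sides: t × ln(1 + r) = ln(2)
t = ln(2) / ln(1 + r)
t = 0.693147 / 0.024985
t = 27.74

t = ln(2) / ln(1 + r) = 27.74 years


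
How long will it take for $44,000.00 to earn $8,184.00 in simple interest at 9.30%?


Rearrange the simple interest formula for t:
I = P × r × t  ⇒  t = I / (P × r)
t = $8,184.00 / ($44,000.00 × 0.093)
t = 2

t = I/(P×r) = 2 years


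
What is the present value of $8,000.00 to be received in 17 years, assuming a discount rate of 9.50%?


Present value formula: PV = FV / (1 + r)^t
PV = $8,000.00 / (1 + 0.095)^17
PV = $8,000.00 / 4.677783
PV = $1,710.21

PV = FV / (1 + r)^t = $1,710.21


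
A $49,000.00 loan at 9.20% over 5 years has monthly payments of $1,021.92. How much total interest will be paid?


Total paid over the life of the loan = PMT × n.
Total paid = $1,021.92 × 60 = $61,315.20
Total interest = total paid − principal = $61,315.20 − $49,000.00 = $12,315.20

Total interest = (PMT × n) - PV = $12,315.20


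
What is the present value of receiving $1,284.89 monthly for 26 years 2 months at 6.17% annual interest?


Present value of an ordinary annuity: PV = PMT × (1 − (1 + r)^(−n)) / r
Monthly rate r = 0.0617/12 ≈ 0.00514167, n = 314
PV = $1,284.89 × (1 − (1 + 0.0617/12)^(−314)) / (0.0617/12)
PV = $1,284.89 × 155.626915
PV = $199,963.47

PV = PMT × (1-(1+r)^(-n))/r = $199,963.47


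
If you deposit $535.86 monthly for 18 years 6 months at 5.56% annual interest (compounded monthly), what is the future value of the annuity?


Future value of an ordinary annuity: FV = PMT × ((1 + r)^n − 1) / r
Monthly rate r = 0.0556/12 ≈ 0.00463333, n = 222
FV = $535.86 × ((1 + 0.0556/12)^222 − 1) / (0.0556/12)
FV = $535.86 × 386.441029
FV = $207,078.29

FV = PMT × ((1+r)^n - 1)/r = $207,078.29


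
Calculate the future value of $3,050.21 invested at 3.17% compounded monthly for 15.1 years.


Compound interest formula: A = P(1 + r/n)^(nt)
A = $3,050.21 × (1 + 0.0317/12)^(12 × 15.1)
Growth factor: (1 + 0.0317/12)^181.2 = 1.612908
A = $3,050.21 × 1.612908
A = $4,919.71

A = P(1 + r/n)^(nt) = $4,919.71


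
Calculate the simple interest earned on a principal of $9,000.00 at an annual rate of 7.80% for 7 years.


Simple interest formula: I = P × r × t
I = $9,000.00 × 0.078 × 7
I = $4,914.00

I = P × r × t = $4,914.00


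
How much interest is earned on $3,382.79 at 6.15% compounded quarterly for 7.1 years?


Compound interest earned = final amount − principal.
A = P(1 + r/n)^(nt) = $3,382.79 × (1 + 0.0615/4)^(4 × 7.1) = $5,217.55
Interest = A − P = $5,217.55 − $3,382.79 = $1,834.76

Interest = A - P = $1,834.76


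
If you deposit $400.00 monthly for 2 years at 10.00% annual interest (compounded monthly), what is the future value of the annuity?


Future value of an ordinary annuity: FV = PMT × ((1 + r)^n − 1) / r
Monthly rate r = 0.1/12 ≈ 0.00833333, n = 24
FV = $400.00 × ((1 + 0.1/12)^24 − 1) / (0.1/12)
FV = $400.00 × 26.446915
FV = $10,578.77

FV = PMT × ((1+r)^n - 1)/r = $10,578.77


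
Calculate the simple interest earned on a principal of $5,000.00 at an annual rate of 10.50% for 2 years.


Simple interest formula: I = P × r × t
I = $5,000.00 × 0.105 × 2
I = $1,050.00

I = P × r × t = $1,050.00


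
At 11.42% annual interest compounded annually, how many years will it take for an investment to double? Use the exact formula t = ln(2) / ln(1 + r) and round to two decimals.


Doubling condition: (1 + r)^t = 2
Take ln of both sides: t × ln(1 + r) = ln(2)
t = ln(2) / ln(1 + r)
t = 0.693147 / 0.108137
t = 6.41

t = ln(2) / ln(1 + r) = 6.41 years


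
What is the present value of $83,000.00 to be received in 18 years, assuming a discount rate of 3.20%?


Present value formula: PV = FV / (1 + r)^t
PV = $83,000.00 / (1 + 0.032)^18
PV = $83,000.00 / 1.762928
PV = $47,080.77

PV = FV / (1 + r)^t = $47,080.77


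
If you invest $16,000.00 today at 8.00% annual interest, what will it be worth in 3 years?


Future value formula: FV = PV × (1 + r)^t
FV = $16,000.00 × (1 + 0.08)^3
FV = $16,000.00 × 1.259712
FV = $20,155.39

FV = PV × (1 + r)^t = $20,155.39


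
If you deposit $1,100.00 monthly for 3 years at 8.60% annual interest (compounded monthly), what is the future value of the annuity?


Future value of an ordinary annuity: FV = PMT × ((1 + r)^n − 1) / r
Monthly rate r = 0.086/12 ≈ 0.00716667, n = 36
FV = $1,100.00 × ((1 + 0.086/12)^36 − 1) / (0.086/12)
FV = $1,100.00 × 40.904433
FV = $44,994.88

FV = PMT × ((1+r)^n - 1)/r = $44,994.88


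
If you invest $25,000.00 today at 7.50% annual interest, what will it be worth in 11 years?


Future value formula: FV = PV × (1 + r)^t
FV = $25,000.00 × (1 + 0.075)^11
FV = $25,000.00 × 2.2156089
FV = $55,390.22

FV = PV × (1 + r)^t = $55,390.22


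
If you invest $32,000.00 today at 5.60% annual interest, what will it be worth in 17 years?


Future value formula: FV = PV × (1 + r)^t
FV = $32,000.00 × (1 + 0.056)^17
FV = $32,000.00 × 2.5251467
FV = $80,804.69

FV = PV × (1 + r)^t = $80,804.69


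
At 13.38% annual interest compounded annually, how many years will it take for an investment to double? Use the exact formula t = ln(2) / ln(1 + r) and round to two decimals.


Doubling condition: (1 + r)^t = 2
Take ln of both sides: t × ln(1 + r) = ln(2)
t = ln(2) / ln(1 + r)
t = 0.693147 / 0.125575
t = 5.52

t = ln(2) / ln(1 + r) = 5.52 years


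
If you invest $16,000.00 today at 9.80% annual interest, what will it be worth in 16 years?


Future value formula: FV = PV × (1 + r)^t
FV = $16,000.00 × (1 + 0.098)^16
FV = $16,000.00 × 4.4631085
FV = $71,409.74

FV = PV × (1 + r)^t = $71,409.74


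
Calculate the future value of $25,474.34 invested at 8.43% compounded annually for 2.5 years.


Compound interest formula: A = P(1 + r/n)^(nt)
A = $25,474.34 × (1 + 0.0843/1)^(1 × 2.5)
Growth factor: (1 + 0.0843/1)^2.5 = 1.22425996
A = $25,474.34 × 1.22425996
A = $31,187.21

A = P(1 + r/n)^(nt) = $31,187.21


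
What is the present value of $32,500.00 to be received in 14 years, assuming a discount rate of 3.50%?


Present value formula: PV = FV / (1 + r)^t
PV = $32,500.00 / (1 + 0.035)^14
PV = $32,500.00 / 1.6186945
PV = $20,077.91

PV = FV / (1 + r)^t = $20,077.91


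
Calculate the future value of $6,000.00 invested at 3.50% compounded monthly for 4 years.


Compound interest formula: A = P(1 + r/n)^(nt)
A = $6,000.00 × (1 + 0.035/12)^(12 × 4)
Growth factor: (1 + 0.035/12)^48 = 1.1500394
A = $6,000.00 × 1.1500394
A = $6,900.24

A = P(1 + r/n)^(nt) = $6,900.24


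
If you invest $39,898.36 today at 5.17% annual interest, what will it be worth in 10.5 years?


Future value formula: FV = PV × (1 + r)^t
FV = $39,898.36 × (1 + 0.0517)^10.5
FV = $39,898.36 × 1.6977146
FV = $67,736.03

FV = PV × (1 + r)^t = $67,736.03


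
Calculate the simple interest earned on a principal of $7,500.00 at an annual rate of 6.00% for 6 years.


Simple interest formula: I = P × r × t
I = $7,500.00 × 0.06 × 6
I = $2,700.00

I = P × r × t = $2,700.00


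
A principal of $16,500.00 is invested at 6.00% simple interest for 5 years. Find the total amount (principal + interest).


Total amount formula: A = P(1 + rt) = P + P·r·t
Interest: I = P × r × t = $16,500.00 × 0.06 × 5 = $4,950.00
A = P + I = $16,500.00 + $4,950.00 = $21,450.00

A = P + I = P(1 + rt) = $21,450.00


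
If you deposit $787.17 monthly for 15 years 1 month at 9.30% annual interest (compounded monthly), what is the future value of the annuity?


Future value of an ordinary annuity: FV = PMT × ((1 + r)^n − 1) / r
Monthly rate r = 0.093/12 = 0.00775, n = 181
FV = $787.17 × ((1 + 0.093/12)^181 − 1) / (0.093/12)
FV = $787.17 × 392.830533
FV = $309,224.41

FV = PMT × ((1+r)^n - 1)/r = $309,224.41


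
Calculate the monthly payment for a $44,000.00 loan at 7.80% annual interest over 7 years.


Loan payment formula: PMT = PV × r / (1 − (1 + r)^(−n))
Monthly rate r = 0.078/12 = 0.0065, n = 84 months
Denominator: 1 − (1 + 0.078/12)^(−84) = 0.419713
PMT = $44,000.00 × (0.078/12) / 0.419713
PMT = $681.42 per month

PMT = PV × r / (1-(1+r)^(-n)) = $681.42/month


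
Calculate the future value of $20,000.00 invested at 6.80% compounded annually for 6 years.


Compound interest formula: A = P(1 + r/n)^(nt)
A = $20,000.00 × (1 + 0.068/1)^(1 × 6)
Growth factor: (1 + 0.068/1)^6 = 1.483978
A = $20,000.00 × 1.483978
A = $29,679.56

A = P(1 + r/n)^(nt) = $29,679.56


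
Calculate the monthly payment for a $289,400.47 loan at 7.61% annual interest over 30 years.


Loan payment formula: PMT = PV × r / (1 − (1 + r)^(−n))
Monthly rate r = 0.0761/12 ≈ 0.00634167, n = 360 months
Denominator: 1 − (1 + 0.0761/12)^(−360) = 0.897284
PMT = $289,400.47 × (0.0761/12) / 0.897284
PMT = $2,045.37 per month

PMT = PV × r / (1-(1+r)^(-n)) = $2,045.37/month


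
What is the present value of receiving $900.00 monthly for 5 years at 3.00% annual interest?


Present value of an ordinary annuity: PV = PMT × (1 − (1 + r)^(−n)) / r
Monthly rate r = 0.03/12 = 0.0025, n = 60
PV = $900.00 × (1 − (1 + 0.03/12)^(−60)) / (0.03/12)
PV = $900.00 × 55.652358
PV = $50,087.12

PV = PMT × (1-(1+r)^(-n))/r = $50,087.12


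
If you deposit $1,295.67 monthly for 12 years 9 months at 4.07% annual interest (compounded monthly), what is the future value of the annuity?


Future value of an ordinary annuity: FV = PMT × ((1 + r)^n − 1) / r
Monthly rate r = 0.0407/12 ≈ 0.00339167, n = 153
FV = $1,295.67 × ((1 + 0.0407/12)^153 − 1) / (0.0407/12)
FV = $1,295.67 × 200.121615
FV = $259,291.57

FV = PMT × ((1+r)^n - 1)/r = $259,291.57


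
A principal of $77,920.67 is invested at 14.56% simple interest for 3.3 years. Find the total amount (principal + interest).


Total amount formula: A = P(1 + rt) = P + P·r·t
Interest: I = P × r × t = $77,920.67 × 0.1456 × 3.3 = $37,439.32
A = P + I = $77,920.67 + $37,439.32 = $115,359.99

A = P + I = P(1 + rt) = $115,359.99


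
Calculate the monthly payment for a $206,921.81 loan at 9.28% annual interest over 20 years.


Loan payment formula: PMT = PV × r / (1 − (1 + r)^(−n))
Monthly rate r = 0.0928/12 ≈ 0.00773333, n = 240 months
Denominator: 1 − (1 + 0.0928/12)^(−240) = 0.842584
PMT = $206,921.81 × (0.0928/12) / 0.842584
PMT = $1,899.15 per month

PMT = PV × r / (1-(1+r)^(-n)) = $1,899.15/month


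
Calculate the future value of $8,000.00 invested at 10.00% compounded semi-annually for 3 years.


Compound interest formula: A = P(1 + r/n)^(nt)
A = $8,000.00 × (1 + 0.1/2)^(2 × 3)
Growth factor: (1 + 0.1/2)^6 = 1.340096
A = $8,000.00 × 1.340096
A = $10,720.77

A = P(1 + r/n)^(nt) = $10,720.77


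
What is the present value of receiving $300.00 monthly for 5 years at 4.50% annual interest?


Present value of an ordinary annuity: PV = PMT × (1 − (1 + r)^(−n)) / r
Monthly rate r = 0.045/12 = 0.00375, n = 60
PV = $300.00 × (1 − (1 + 0.045/12)^(−60)) / (0.045/12)
PV = $300.00 × 53.639380
PV = $16,091.81

PV = PMT × (1-(1+r)^(-n))/r = $16,091.81


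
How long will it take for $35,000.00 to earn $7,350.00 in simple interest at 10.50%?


Rearrange the simple interest formula for t:
I = P × r × t  ⇒  t = I / (P × r)
t = $7,350.00 / ($35,000.00 × 0.105)
t = 2

t = I/(P×r) = 2 years


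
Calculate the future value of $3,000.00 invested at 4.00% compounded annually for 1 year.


Compound interest formula: A = P(1 + r/n)^(nt)
A = $3,000.00 × (1 + 0.04/1)^(1 × 1)
Growth factor: (1 + 0.04/1)^1 = 1.040000
A = $3,000.00 × 1.040000
A = $3,120.00

A = P(1 + r/n)^(nt) = $3,120.00


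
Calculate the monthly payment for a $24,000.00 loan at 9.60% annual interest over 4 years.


Loan payment formula: PMT = PV × r / (1 − (1 + r)^(−n))
Monthly rate r = 0.096/12 = 0.008, n = 48 months
Denominator: 1 − (1 + 0.096/12)^(−48) = 0.317827
PMT = $24,000.00 × (0.096/12) / 0.317827
PMT = $604.10 per month

PMT = PV × r / (1-(1+r)^(-n)) = $604.10/month


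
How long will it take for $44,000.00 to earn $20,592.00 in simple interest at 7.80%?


Rearrange the simple interest formula for t:
I = P × r × t  ⇒  t = I / (P × r)
t = $20,592.00 / ($44,000.00 × 0.078)
t = 6

t = I/(P×r) = 6 years


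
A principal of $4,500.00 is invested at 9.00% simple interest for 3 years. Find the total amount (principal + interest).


Total amount formula: A = P(1 + rt) = P + P·r·t
Interest: I = P × r × t = $4,500.00 × 0.09 × 3 = $1,215.00
A = P + I = $4,500.00 + $1,215.00 = $5,715.00

A = P + I = P(1 + rt) = $5,715.00


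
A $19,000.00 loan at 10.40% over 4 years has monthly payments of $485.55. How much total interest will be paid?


Total paid over the life of the loan = PMT × n.
Total paid = $485.55 × 48 = $23,306.40
Total interest = total paid − principal = $23,306.40 − $19,000.00 = $4,306.40

Total interest = (PMT × n) - PV = $4,306.40


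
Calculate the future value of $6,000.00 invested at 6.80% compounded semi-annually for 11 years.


Compound interest formula: A = P(1 + r/n)^(nt)
A = $6,000.00 × (1 + 0.068/2)^(2 × 11)
Growth factor: (1 + 0.068/2)^22 = 2.0866608
A = $6,000.00 × 2.0866608
A = $12,519.96

A = P(1 + r/n)^(nt) = $12,519.96


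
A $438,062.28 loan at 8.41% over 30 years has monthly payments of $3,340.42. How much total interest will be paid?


Total paid over the life of the loan = PMT × n.
Total paid = $3,340.42 × 360 = $1,202,551.20
Total interest = total paid − principal = $1,202,551.20 − $438,062.28 = $764,488.92

Total interest = (PMT × n) - PV = $764,488.92


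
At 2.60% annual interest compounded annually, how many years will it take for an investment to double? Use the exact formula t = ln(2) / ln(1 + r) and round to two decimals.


Doubling condition: (1 + r)^t = 2
Take ln of both sides: t × ln(1 + r) = ln(2)
t = ln(2) / ln(1 + r)
t = 0.693147 / 0.025668
t = 27.00

t = ln(2) / ln(1 + r) = 27.00 years


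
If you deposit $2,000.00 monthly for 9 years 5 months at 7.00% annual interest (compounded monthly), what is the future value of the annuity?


Future value of an ordinary annuity: FV = PMT × ((1 + r)^n − 1) / r
Monthly rate r = 0.07/12 ≈ 0.00583333, n = 113
FV = $2,000.00 × ((1 + 0.07/12)^113 − 1) / (0.07/12)
FV = $2,000.00 × 159.339761
FV = $318,679.52

FV = PMT × ((1+r)^n - 1)/r = $318,679.52


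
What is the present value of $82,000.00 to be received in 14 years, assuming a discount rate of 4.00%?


Present value formula: PV = FV / (1 + r)^t
PV = $82,000.00 / (1 + 0.04)^14
PV = $82,000.00 / 1.7316764
PV = $47,352.96

PV = FV / (1 + r)^t = $47,352.96


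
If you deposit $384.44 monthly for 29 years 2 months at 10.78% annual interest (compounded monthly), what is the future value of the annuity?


Future value of an ordinary annuity: FV = PMT × ((1 + r)^n − 1) / r
Monthly rate r = 0.1078/12 ≈ 0.00898333, n = 350
FV = $384.44 × ((1 + 0.1078/12)^350 − 1) / (0.1078/12)
FV = $384.44 × 2435.277616
FV = $936,218.13

FV = PMT × ((1+r)^n - 1)/r = $936,218.13


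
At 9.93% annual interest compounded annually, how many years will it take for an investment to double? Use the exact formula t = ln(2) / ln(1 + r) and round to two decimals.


Doubling condition: (1 + r)^t = 2
Take ln of both sides: t × ln(1 + r) = ln(2)
t = ln(2) / ln(1 + r)
t = 0.693147 / 0.094674
t = 7.32

t = ln(2) / ln(1 + r) = 7.32 years


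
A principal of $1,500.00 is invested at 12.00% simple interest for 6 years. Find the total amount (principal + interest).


Total amount formula: A = P(1 + rt) = P + P·r·t
Interest: I = P × r × t = $1,500.00 × 0.12 × 6 = $1,080.00
A = P + I = $1,500.00 + $1,080.00 = $2,580.00

A = P + I = P(1 + rt) = $2,580.00


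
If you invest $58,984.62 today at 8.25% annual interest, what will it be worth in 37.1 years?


Future value formula: FV = PV × (1 + r)^t
FV = $58,984.62 × (1 + 0.0825)^37.1
FV = $58,984.62 × 18.9354346
FV = $1,116,899.41

FV = PV × (1 + r)^t = $1,116,899.41


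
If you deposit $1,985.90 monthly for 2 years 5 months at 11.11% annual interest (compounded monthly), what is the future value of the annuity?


Future value of an ordinary annuity: FV = PMT × ((1 + r)^n − 1) / r
Monthly rate r = 0.1111/12 ≈ 0.00925833, n = 29
FV = $1,985.90 × ((1 + 0.1111/12)^29 − 1) / (0.1111/12)
FV = $1,985.90 × 33.091847
FV = $65,717.10

FV = PMT × ((1+r)^n - 1)/r = $65,717.10


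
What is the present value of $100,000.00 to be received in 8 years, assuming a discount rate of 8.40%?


Present value formula: PV = FV / (1 + r)^t
PV = $100,000.00 / (1 + 0.084)^8
PV = $100,000.00 / 1.9064888
PV = $52,452.45

PV = FV / (1 + r)^t = $52,452.45


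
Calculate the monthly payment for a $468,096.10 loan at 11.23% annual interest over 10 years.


Loan payment formula: PMT = PV × r / (1 − (1 + r)^(−n))
Monthly rate r = 0.1123/12 ≈ 0.00935833, n = 120 months
Denominator: 1 − (1 + 0.1123/12)^(−120) = 0.672994
PMT = $468,096.10 × (0.1123/12) / 0.672994
PMT = $6,509.12 per month

PMT = PV × r / (1-(1+r)^(-n)) = $6,509.12/month


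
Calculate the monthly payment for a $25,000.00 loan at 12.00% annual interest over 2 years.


Loan payment formula: PMT = PV × r / (1 − (1 + r)^(−n))
Monthly rate r = 0.12/12 = 0.01, n = 24 months
Denominator: 1 − (1 + 0.12/12)^(−24) = 0.212434
PMT = $25,000.00 × (0.12/12) / 0.212434
PMT = $1,176.84 per month

PMT = PV × r / (1-(1+r)^(-n)) = $1,176.84/month


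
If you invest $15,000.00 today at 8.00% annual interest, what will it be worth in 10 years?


Future value formula: FV = PV × (1 + r)^t
FV = $15,000.00 × (1 + 0.08)^10
FV = $15,000.00 × 2.158924997
FV = $32,383.87

FV = PV × (1 + r)^t = $32,383.87


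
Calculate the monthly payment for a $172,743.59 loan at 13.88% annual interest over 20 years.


Loan payment formula: PMT = PV × r / (1 − (1 + r)^(−n))
Monthly rate r = 0.1388/12 ≈ 0.01156667, n = 240 months
Denominator: 1 − (1 + 0.1388/12)^(−240) = 0.936713
PMT = $172,743.59 × (0.1388/12) / 0.936713
PMT = $2,133.06 per month

PMT = PV × r / (1-(1+r)^(-n)) = $2,133.06/month


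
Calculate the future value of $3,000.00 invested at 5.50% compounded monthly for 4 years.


Compound interest formula: A = P(1 + r/n)^(nt)
A = $3,000.00 × (1 + 0.055/12)^(12 × 4)
Growth factor: (1 + 0.055/12)^48 = 1.245451
A = $3,000.00 × 1.245451
A = $3,736.35

A = P(1 + r/n)^(nt) = $3,736.35


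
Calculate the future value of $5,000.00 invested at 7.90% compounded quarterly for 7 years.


Compound interest formula: A = P(1 + r/n)^(nt)
A = $5,000.00 × (1 + 0.079/4)^(4 × 7)
Growth factor: (1 + 0.079/4)^28 = 1.7291155
A = $5,000.00 × 1.7291155
A = $8,645.58

A = P(1 + r/n)^(nt) = $8,645.58


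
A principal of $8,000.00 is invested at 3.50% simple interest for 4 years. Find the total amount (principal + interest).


Total amount formula: A = P(1 + rt) = P + P·r·t
Interest: I = P × r × t = $8,000.00 × 0.035 × 4 = $1,120.00
A = P + I = $8,000.00 + $1,120.00 = $9,120.00

A = P + I = P(1 + rt) = $9,120.00


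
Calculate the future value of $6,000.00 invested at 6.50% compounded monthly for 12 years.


Compound interest formula: A = P(1 + r/n)^(nt)
A = $6,000.00 × (1 + 0.065/12)^(12 × 12)
Growth factor: (1 + 0.065/12)^144 = 2.176885
A = $6,000.00 × 2.176885
A = $13,061.31

A = P(1 + r/n)^(nt) = $13,061.31


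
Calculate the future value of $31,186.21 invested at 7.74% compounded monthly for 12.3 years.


Compound interest formula: A = P(1 + r/n)^(nt)
A = $31,186.21 × (1 + 0.0774/12)^(12 × 12.3)
Growth factor: (1 + 0.0774/12)^147.6 = 2.58302934
A = $31,186.21 × 2.58302934
A = $80,554.90

A = P(1 + r/n)^(nt) = $80,554.90


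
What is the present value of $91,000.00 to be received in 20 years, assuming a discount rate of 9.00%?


Present value formula: PV = FV / (1 + r)^t
PV = $91,000.00 / (1 + 0.09)^20
PV = $91,000.00 / 5.604411
PV = $16,237.21

PV = FV / (1 + r)^t = $16,237.21


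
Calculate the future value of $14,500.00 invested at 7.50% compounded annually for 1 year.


Compound interest formula: A = P(1 + r/n)^(nt)
A = $14,500.00 × (1 + 0.075/1)^(1 × 1)
Growth factor: (1 + 0.075/1)^1 = 1.075000
A = $14,500.00 × 1.075000
A = $15,587.50

A = P(1 + r/n)^(nt) = $15,587.50


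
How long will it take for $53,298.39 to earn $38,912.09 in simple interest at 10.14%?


Rearrange the simple interest formula for t:
I = P × r × t  ⇒  t = I / (P × r)
t = $38,912.09 / ($53,298.39 × 0.1014)
t = 7.2

t = I/(P×r) = 7.2 years


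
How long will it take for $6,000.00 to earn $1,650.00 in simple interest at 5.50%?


Rearrange the simple interest formula for t:
I = P × r × t  ⇒  t = I / (P × r)
t = $1,650.00 / ($6,000.00 × 0.055)
t = 5

t = I/(P×r) = 5 years


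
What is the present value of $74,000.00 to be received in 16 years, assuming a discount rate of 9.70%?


Present value formula: PV = FV / (1 + r)^t
PV = $74,000.00 / (1 + 0.097)^16
PV = $74,000.00 / 4.398515
PV = $16,823.86

PV = FV / (1 + r)^t = $16,823.86
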